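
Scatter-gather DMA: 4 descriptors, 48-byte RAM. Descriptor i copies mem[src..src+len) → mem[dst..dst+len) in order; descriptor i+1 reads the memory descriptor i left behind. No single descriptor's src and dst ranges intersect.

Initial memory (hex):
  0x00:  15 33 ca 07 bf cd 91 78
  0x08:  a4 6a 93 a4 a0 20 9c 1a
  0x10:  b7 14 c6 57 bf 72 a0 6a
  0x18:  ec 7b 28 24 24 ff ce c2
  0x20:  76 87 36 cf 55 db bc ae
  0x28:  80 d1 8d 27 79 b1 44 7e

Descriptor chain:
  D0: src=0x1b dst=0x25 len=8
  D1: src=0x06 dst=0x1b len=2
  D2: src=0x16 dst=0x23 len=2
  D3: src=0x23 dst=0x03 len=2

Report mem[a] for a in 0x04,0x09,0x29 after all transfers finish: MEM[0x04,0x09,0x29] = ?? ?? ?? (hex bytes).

D0: mem[0x25..0x2c] <- [24 24 ff ce c2 76 87 36]
D1: mem[0x1b..0x1c] <- [91 78]
D2: mem[0x23..0x24] <- [a0 6a]
D3: mem[0x03..0x04] <- [a0 6a]
query mem[0x04]=0x6a, mem[0x09]=0x6a, mem[0x29]=0xc2

MEM[0x04,0x09,0x29] = 6a 6a c2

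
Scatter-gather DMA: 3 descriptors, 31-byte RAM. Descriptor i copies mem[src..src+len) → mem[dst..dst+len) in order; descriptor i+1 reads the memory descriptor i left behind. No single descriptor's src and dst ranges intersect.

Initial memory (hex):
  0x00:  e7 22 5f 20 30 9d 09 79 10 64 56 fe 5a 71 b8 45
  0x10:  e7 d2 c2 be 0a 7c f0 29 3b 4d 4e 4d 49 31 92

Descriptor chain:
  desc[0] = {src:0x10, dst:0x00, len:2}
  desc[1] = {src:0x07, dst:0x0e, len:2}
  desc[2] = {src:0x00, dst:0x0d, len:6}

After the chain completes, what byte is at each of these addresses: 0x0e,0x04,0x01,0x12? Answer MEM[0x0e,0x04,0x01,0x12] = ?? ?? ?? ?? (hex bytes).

  after D0: wrote 2B at 0x00 = e7d2
  after D1: wrote 2B at 0x0e = 7910
  after D2: wrote 6B at 0x0d = e7d25f20309d
query mem[0x0e]=0xd2, mem[0x04]=0x30, mem[0x01]=0xd2, mem[0x12]=0x9d

MEM[0x0e,0x04,0x01,0x12] = d2 30 d2 9d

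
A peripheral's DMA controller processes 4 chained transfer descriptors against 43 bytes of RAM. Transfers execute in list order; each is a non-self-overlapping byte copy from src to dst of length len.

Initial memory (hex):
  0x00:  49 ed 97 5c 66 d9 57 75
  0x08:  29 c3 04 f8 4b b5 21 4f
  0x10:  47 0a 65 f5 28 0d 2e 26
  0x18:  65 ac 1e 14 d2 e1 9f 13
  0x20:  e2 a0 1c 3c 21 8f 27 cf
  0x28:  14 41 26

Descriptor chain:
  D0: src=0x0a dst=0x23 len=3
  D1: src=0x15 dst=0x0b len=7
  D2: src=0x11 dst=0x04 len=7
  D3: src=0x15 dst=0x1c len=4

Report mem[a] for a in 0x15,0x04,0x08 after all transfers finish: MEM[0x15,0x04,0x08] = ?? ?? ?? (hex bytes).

MEM[0x15,0x04,0x08] = 0d 14 0d

#0 dst[0x23+3] := {0x04,0xf8,0x4b}
#1 dst[0x0b+7] := {0x0d,0x2e,0x26,0x65,0xac,0x1e,0x14}
#2 dst[0x04+7] := {0x14,0x65,0xf5,0x28,0x0d,0x2e,0x26}
#3 dst[0x1c+4] := {0x0d,0x2e,0x26,0x65}
query mem[0x15]=0x0d, mem[0x04]=0x14, mem[0x08]=0x0d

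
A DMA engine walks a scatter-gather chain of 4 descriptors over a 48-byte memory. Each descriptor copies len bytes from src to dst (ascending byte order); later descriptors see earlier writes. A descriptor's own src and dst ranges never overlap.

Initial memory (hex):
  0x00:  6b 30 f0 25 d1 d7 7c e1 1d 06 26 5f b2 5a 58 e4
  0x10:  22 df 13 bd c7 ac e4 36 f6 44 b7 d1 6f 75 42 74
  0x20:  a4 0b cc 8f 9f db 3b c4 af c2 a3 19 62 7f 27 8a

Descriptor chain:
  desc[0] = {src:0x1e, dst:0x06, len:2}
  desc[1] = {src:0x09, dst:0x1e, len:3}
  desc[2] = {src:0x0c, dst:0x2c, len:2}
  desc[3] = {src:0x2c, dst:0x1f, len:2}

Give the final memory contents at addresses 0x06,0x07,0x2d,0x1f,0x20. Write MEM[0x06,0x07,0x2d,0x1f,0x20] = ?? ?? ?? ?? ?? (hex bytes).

MEM[0x06,0x07,0x2d,0x1f,0x20] = 42 74 5a b2 5a

D0: mem[0x06..0x07] <- [42 74]
D1: mem[0x1e..0x20] <- [06 26 5f]
D2: mem[0x2c..0x2d] <- [b2 5a]
D3: mem[0x1f..0x20] <- [b2 5a]
query mem[0x06]=0x42, mem[0x07]=0x74, mem[0x2d]=0x5a, mem[0x1f]=0xb2, mem[0x20]=0x5a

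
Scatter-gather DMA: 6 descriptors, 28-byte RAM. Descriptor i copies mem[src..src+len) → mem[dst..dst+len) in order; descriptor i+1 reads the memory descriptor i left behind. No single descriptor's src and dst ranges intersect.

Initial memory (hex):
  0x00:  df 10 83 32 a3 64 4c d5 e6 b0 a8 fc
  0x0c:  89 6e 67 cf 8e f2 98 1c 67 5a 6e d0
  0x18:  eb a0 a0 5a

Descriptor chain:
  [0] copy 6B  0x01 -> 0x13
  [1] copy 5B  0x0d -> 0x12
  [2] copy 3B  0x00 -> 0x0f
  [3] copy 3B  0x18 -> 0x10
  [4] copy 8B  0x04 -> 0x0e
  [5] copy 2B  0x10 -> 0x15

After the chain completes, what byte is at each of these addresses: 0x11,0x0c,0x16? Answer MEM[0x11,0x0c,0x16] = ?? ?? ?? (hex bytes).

MEM[0x11,0x0c,0x16] = d5 89 d5

[0] 0x01->0x13 len=6 : 10 83 32 a3 64 4c
[1] 0x0d->0x12 len=5 : 6e 67 cf 8e f2
[2] 0x00->0x0f len=3 : df 10 83
[3] 0x18->0x10 len=3 : 4c a0 a0
[4] 0x04->0x0e len=8 : a3 64 4c d5 e6 b0 a8 fc
[5] 0x10->0x15 len=2 : 4c d5
query mem[0x11]=0xd5, mem[0x0c]=0x89, mem[0x16]=0xd5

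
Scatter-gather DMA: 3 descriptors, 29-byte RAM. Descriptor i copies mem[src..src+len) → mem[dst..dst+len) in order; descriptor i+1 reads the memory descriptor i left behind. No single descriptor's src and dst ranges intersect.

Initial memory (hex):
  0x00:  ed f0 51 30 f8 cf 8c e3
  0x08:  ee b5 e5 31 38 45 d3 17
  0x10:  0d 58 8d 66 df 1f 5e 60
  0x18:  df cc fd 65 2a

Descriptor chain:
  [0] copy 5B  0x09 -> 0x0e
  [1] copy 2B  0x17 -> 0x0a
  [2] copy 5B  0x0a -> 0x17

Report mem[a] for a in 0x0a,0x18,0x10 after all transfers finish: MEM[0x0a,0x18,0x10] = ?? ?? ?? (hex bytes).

MEM[0x0a,0x18,0x10] = 60 df 31

#0 dst[0x0e+5] := {0xb5,0xe5,0x31,0x38,0x45}
#1 dst[0x0a+2] := {0x60,0xdf}
#2 dst[0x17+5] := {0x60,0xdf,0x38,0x45,0xb5}
query mem[0x0a]=0x60, mem[0x18]=0xdf, mem[0x10]=0x31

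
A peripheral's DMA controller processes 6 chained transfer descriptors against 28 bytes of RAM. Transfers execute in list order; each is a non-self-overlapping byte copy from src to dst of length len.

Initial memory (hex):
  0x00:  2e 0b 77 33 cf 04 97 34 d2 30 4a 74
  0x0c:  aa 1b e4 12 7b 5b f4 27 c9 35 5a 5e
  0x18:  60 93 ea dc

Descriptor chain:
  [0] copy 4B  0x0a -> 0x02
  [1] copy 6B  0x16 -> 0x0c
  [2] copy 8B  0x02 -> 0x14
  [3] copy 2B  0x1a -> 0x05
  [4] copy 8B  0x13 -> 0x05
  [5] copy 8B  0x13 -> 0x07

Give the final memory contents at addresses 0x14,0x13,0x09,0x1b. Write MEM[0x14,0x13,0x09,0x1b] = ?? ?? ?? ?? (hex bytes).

MEM[0x14,0x13,0x09,0x1b] = 4a 27 74 30

  after D0: wrote 4B at 0x02 = 4a74aa1b
  after D1: wrote 6B at 0x0c = 5a5e6093eadc
  after D2: wrote 8B at 0x14 = 4a74aa1b9734d230
  after D3: wrote 2B at 0x05 = d230
  after D4: wrote 8B at 0x05 = 274a74aa1b9734d2
  after D5: wrote 8B at 0x07 = 274a74aa1b9734d2
query mem[0x14]=0x4a, mem[0x13]=0x27, mem[0x09]=0x74, mem[0x1b]=0x30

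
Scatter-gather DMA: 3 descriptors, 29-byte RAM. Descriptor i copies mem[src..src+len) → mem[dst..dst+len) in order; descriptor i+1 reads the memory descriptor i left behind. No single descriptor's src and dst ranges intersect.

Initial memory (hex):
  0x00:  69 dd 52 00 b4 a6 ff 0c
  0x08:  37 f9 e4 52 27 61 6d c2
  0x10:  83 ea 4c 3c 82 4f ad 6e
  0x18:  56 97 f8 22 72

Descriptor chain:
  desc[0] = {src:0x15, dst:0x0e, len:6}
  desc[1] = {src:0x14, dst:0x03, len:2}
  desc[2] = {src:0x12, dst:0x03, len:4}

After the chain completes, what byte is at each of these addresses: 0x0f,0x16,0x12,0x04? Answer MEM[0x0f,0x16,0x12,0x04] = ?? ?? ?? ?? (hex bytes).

#0 dst[0x0e+6] := {0x4f,0xad,0x6e,0x56,0x97,0xf8}
#1 dst[0x03+2] := {0x82,0x4f}
#2 dst[0x03+4] := {0x97,0xf8,0x82,0x4f}
query mem[0x0f]=0xad, mem[0x16]=0xad, mem[0x12]=0x97, mem[0x04]=0xf8

MEM[0x0f,0x16,0x12,0x04] = ad ad 97 f8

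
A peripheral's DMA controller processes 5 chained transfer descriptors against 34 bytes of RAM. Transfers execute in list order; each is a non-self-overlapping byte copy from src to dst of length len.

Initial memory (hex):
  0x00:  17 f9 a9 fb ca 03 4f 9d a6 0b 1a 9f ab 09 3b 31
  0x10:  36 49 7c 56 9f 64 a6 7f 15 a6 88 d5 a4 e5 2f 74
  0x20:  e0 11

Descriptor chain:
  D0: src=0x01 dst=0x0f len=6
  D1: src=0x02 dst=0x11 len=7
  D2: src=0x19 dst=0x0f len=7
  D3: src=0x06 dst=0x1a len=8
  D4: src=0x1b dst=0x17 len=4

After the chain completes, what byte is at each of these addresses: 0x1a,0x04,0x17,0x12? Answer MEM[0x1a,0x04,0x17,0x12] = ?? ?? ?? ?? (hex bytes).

  after D0: wrote 6B at 0x0f = f9a9fbca034f
  after D1: wrote 7B at 0x11 = a9fbca034f9da6
  after D2: wrote 7B at 0x0f = a688d5a4e52f74
  after D3: wrote 8B at 0x1a = 4f9da60b1a9fab09
  after D4: wrote 4B at 0x17 = 9da60b1a
query mem[0x1a]=0x1a, mem[0x04]=0xca, mem[0x17]=0x9d, mem[0x12]=0xa4

MEM[0x1a,0x04,0x17,0x12] = 1a ca 9d a4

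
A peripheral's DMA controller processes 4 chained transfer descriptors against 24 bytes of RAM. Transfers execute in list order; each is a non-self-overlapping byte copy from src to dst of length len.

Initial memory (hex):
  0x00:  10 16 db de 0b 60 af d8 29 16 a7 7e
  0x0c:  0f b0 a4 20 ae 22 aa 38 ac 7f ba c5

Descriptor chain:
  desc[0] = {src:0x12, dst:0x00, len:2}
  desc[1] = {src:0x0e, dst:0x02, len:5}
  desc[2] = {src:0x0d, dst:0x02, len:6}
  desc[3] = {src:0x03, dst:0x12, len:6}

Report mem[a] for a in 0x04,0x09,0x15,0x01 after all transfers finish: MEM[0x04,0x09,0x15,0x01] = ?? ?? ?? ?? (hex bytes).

[0] 0x12->0x00 len=2 : aa 38
[1] 0x0e->0x02 len=5 : a4 20 ae 22 aa
[2] 0x0d->0x02 len=6 : b0 a4 20 ae 22 aa
[3] 0x03->0x12 len=6 : a4 20 ae 22 aa 29
query mem[0x04]=0x20, mem[0x09]=0x16, mem[0x15]=0x22, mem[0x01]=0x38

MEM[0x04,0x09,0x15,0x01] = 20 16 22 38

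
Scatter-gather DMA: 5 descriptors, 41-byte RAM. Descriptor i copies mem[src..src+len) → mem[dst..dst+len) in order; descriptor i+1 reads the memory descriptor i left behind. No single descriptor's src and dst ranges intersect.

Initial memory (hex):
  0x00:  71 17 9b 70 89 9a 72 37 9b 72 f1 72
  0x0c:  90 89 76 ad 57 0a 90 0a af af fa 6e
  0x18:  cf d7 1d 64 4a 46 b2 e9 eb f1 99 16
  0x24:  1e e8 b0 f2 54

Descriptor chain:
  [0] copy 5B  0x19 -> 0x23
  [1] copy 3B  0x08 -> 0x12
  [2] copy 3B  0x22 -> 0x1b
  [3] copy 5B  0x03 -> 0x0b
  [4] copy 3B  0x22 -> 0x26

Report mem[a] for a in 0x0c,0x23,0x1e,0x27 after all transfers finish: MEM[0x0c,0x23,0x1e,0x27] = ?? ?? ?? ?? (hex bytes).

MEM[0x0c,0x23,0x1e,0x27] = 89 d7 b2 d7

D0: mem[0x23..0x27] <- [d7 1d 64 4a 46]
D1: mem[0x12..0x14] <- [9b 72 f1]
D2: mem[0x1b..0x1d] <- [99 d7 1d]
D3: mem[0x0b..0x0f] <- [70 89 9a 72 37]
D4: mem[0x26..0x28] <- [99 d7 1d]
query mem[0x0c]=0x89, mem[0x23]=0xd7, mem[0x1e]=0xb2, mem[0x27]=0xd7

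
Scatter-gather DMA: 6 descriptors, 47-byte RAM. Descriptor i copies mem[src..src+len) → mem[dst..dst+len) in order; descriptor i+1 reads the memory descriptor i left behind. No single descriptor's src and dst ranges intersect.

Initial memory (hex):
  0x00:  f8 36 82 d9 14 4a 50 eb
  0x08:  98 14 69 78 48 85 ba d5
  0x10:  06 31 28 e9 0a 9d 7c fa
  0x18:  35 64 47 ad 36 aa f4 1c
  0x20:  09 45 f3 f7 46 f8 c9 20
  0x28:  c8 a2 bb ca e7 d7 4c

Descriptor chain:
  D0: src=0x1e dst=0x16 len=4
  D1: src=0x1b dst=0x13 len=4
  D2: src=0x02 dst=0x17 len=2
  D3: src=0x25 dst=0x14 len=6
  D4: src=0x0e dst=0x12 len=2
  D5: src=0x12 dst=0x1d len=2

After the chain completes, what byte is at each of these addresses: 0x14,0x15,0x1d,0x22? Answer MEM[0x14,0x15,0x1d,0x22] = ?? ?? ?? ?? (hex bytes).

MEM[0x14,0x15,0x1d,0x22] = f8 c9 ba f3

  after D0: wrote 4B at 0x16 = f41c0945
  after D1: wrote 4B at 0x13 = ad36aaf4
  after D2: wrote 2B at 0x17 = 82d9
  after D3: wrote 6B at 0x14 = f8c920c8a2bb
  after D4: wrote 2B at 0x12 = bad5
  after D5: wrote 2B at 0x1d = bad5
query mem[0x14]=0xf8, mem[0x15]=0xc9, mem[0x1d]=0xba, mem[0x22]=0xf3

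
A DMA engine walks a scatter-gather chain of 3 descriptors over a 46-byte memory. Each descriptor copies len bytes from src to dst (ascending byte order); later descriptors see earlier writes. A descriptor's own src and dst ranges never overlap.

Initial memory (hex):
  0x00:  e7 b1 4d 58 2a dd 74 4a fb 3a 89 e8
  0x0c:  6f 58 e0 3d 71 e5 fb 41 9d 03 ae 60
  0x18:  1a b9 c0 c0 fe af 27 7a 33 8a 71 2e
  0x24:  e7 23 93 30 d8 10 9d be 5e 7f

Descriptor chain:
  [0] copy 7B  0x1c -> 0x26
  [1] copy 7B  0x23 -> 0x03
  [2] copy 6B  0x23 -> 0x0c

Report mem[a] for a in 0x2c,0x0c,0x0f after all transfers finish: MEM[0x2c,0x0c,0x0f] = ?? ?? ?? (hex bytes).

D0: mem[0x26..0x2c] <- [fe af 27 7a 33 8a 71]
D1: mem[0x03..0x09] <- [2e e7 23 fe af 27 7a]
D2: mem[0x0c..0x11] <- [2e e7 23 fe af 27]
query mem[0x2c]=0x71, mem[0x0c]=0x2e, mem[0x0f]=0xfe

MEM[0x2c,0x0c,0x0f] = 71 2e fe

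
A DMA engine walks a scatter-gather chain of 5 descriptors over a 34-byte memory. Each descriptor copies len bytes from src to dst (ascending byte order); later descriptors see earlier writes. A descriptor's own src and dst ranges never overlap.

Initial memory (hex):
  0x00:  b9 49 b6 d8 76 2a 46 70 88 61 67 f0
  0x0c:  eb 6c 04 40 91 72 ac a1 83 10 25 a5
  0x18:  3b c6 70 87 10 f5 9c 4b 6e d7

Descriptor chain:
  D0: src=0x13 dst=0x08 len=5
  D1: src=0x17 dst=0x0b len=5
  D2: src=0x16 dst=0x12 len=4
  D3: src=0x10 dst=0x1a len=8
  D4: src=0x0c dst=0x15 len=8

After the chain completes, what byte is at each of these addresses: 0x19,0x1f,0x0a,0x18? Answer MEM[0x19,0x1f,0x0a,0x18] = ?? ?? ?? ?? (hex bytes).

MEM[0x19,0x1f,0x0a,0x18] = 91 c6 10 87

  after D0: wrote 5B at 0x08 = a1831025a5
  after D1: wrote 5B at 0x0b = a53bc67087
  after D2: wrote 4B at 0x12 = 25a53bc6
  after D3: wrote 8B at 0x1a = 917225a53bc625a5
  after D4: wrote 8B at 0x15 = 3bc67087917225a5
query mem[0x19]=0x91, mem[0x1f]=0xc6, mem[0x0a]=0x10, mem[0x18]=0x87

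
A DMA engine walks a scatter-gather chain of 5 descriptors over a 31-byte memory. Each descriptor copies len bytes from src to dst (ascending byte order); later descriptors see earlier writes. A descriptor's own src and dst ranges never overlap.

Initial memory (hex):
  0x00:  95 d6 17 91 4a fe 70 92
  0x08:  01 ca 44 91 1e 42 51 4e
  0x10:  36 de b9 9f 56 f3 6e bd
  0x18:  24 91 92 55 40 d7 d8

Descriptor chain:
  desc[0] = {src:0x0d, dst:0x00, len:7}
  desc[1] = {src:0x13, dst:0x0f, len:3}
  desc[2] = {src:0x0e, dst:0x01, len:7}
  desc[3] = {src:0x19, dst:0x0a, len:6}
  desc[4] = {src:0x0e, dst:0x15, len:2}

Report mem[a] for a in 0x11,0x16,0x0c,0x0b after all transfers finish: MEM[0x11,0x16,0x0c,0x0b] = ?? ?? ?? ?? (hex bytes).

MEM[0x11,0x16,0x0c,0x0b] = f3 d8 55 92

D0: mem[0x00..0x06] <- [42 51 4e 36 de b9 9f]
D1: mem[0x0f..0x11] <- [9f 56 f3]
D2: mem[0x01..0x07] <- [51 9f 56 f3 b9 9f 56]
D3: mem[0x0a..0x0f] <- [91 92 55 40 d7 d8]
D4: mem[0x15..0x16] <- [d7 d8]
query mem[0x11]=0xf3, mem[0x16]=0xd8, mem[0x0c]=0x55, mem[0x0b]=0x92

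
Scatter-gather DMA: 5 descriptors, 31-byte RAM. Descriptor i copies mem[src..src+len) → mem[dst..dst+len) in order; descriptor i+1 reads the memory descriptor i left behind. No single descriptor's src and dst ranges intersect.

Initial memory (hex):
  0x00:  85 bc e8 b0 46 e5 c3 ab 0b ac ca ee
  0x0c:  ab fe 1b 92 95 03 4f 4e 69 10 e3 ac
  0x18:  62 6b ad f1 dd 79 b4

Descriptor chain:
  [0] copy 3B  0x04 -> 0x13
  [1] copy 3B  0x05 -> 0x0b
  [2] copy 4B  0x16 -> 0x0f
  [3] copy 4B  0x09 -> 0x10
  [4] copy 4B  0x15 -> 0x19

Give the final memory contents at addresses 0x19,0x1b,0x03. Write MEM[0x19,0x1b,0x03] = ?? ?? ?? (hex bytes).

  after D0: wrote 3B at 0x13 = 46e5c3
  after D1: wrote 3B at 0x0b = e5c3ab
  after D2: wrote 4B at 0x0f = e3ac626b
  after D3: wrote 4B at 0x10 = accae5c3
  after D4: wrote 4B at 0x19 = c3e3ac62
query mem[0x19]=0xc3, mem[0x1b]=0xac, mem[0x03]=0xb0

MEM[0x19,0x1b,0x03] = c3 ac b0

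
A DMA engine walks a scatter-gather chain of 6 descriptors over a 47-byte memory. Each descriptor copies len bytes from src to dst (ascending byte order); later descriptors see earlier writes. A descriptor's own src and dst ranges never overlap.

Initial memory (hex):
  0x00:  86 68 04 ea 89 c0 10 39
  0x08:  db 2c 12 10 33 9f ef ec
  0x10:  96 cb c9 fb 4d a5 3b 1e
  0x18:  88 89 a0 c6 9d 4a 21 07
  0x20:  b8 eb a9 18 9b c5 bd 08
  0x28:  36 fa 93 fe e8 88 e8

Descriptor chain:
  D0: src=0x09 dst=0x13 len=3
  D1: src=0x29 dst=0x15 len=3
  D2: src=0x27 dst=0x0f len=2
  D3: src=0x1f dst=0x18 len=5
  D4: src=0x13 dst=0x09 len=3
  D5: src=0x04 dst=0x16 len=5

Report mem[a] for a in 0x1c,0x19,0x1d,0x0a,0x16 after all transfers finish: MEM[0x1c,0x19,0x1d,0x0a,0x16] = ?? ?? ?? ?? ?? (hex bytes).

[0] 0x09->0x13 len=3 : 2c 12 10
[1] 0x29->0x15 len=3 : fa 93 fe
[2] 0x27->0x0f len=2 : 08 36
[3] 0x1f->0x18 len=5 : 07 b8 eb a9 18
[4] 0x13->0x09 len=3 : 2c 12 fa
[5] 0x04->0x16 len=5 : 89 c0 10 39 db
query mem[0x1c]=0x18, mem[0x19]=0x39, mem[0x1d]=0x4a, mem[0x0a]=0x12, mem[0x16]=0x89

MEM[0x1c,0x19,0x1d,0x0a,0x16] = 18 39 4a 12 89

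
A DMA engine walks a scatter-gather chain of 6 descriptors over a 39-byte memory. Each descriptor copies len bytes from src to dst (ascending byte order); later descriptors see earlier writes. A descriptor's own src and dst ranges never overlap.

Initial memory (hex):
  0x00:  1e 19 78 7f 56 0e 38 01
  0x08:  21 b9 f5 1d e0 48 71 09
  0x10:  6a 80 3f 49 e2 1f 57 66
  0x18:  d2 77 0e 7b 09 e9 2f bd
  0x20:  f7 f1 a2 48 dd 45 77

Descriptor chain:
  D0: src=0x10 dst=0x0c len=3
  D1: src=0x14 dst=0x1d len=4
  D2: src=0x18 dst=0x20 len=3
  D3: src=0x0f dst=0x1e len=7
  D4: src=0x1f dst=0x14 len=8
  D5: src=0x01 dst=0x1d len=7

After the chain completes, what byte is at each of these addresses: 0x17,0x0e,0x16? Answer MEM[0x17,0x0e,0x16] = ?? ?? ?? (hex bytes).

MEM[0x17,0x0e,0x16] = 49 3f 3f

[0] 0x10->0x0c len=3 : 6a 80 3f
[1] 0x14->0x1d len=4 : e2 1f 57 66
[2] 0x18->0x20 len=3 : d2 77 0e
[3] 0x0f->0x1e len=7 : 09 6a 80 3f 49 e2 1f
[4] 0x1f->0x14 len=8 : 6a 80 3f 49 e2 1f 45 77
[5] 0x01->0x1d len=7 : 19 78 7f 56 0e 38 01
query mem[0x17]=0x49, mem[0x0e]=0x3f, mem[0x16]=0x3f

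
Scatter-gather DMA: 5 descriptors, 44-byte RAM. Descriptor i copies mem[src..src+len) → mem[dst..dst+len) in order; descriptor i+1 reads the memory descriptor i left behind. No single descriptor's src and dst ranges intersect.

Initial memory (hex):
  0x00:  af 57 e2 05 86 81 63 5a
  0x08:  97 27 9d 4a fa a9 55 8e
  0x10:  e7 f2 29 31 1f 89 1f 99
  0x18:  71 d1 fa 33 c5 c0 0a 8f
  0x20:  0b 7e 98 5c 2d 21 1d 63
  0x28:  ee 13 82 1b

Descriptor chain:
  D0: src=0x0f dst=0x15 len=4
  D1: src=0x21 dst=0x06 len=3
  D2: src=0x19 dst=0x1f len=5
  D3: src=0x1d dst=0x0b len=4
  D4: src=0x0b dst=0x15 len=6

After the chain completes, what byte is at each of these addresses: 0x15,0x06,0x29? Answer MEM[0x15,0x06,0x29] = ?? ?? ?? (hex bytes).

#0 dst[0x15+4] := {0x8e,0xe7,0xf2,0x29}
#1 dst[0x06+3] := {0x7e,0x98,0x5c}
#2 dst[0x1f+5] := {0xd1,0xfa,0x33,0xc5,0xc0}
#3 dst[0x0b+4] := {0xc0,0x0a,0xd1,0xfa}
#4 dst[0x15+6] := {0xc0,0x0a,0xd1,0xfa,0x8e,0xe7}
query mem[0x15]=0xc0, mem[0x06]=0x7e, mem[0x29]=0x13

MEM[0x15,0x06,0x29] = c0 7e 13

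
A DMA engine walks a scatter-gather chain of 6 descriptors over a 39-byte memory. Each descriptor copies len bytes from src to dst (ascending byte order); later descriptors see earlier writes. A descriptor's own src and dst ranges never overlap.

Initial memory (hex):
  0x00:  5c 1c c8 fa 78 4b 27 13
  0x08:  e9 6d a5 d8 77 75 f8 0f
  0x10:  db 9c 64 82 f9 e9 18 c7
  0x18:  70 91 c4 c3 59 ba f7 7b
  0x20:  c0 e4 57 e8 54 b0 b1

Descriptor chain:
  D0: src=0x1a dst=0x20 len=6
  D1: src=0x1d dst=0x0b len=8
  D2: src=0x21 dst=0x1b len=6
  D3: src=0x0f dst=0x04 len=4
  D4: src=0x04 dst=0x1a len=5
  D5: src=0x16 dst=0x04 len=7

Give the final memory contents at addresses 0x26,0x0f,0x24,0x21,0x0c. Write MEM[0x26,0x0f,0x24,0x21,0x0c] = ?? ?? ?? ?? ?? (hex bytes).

  after D0: wrote 6B at 0x20 = c4c359baf77b
  after D1: wrote 8B at 0x0b = baf77bc4c359baf7
  after D2: wrote 6B at 0x1b = c359baf77bb1
  after D3: wrote 4B at 0x04 = c359baf7
  after D4: wrote 5B at 0x1a = c359baf7e9
  after D5: wrote 7B at 0x04 = 18c77091c359ba
query mem[0x26]=0xb1, mem[0x0f]=0xc3, mem[0x24]=0xf7, mem[0x21]=0xc3, mem[0x0c]=0xf7

MEM[0x26,0x0f,0x24,0x21,0x0c] = b1 c3 f7 c3 f7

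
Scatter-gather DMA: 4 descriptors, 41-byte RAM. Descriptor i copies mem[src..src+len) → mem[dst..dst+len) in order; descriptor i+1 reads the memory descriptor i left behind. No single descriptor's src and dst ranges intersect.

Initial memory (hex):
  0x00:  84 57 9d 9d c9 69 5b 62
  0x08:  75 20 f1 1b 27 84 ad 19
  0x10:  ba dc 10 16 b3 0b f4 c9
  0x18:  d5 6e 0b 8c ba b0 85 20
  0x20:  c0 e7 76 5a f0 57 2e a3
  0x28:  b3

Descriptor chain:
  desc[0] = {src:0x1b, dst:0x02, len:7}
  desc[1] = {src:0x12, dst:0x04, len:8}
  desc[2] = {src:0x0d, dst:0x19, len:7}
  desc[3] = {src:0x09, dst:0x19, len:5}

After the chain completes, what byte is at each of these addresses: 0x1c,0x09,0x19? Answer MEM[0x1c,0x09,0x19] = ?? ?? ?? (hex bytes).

MEM[0x1c,0x09,0x19] = 27 c9 c9

  after D0: wrote 7B at 0x02 = 8cbab08520c0e7
  after D1: wrote 8B at 0x04 = 1016b30bf4c9d56e
  after D2: wrote 7B at 0x19 = 84ad19badc1016
  after D3: wrote 5B at 0x19 = c9d56e2784
query mem[0x1c]=0x27, mem[0x09]=0xc9, mem[0x19]=0xc9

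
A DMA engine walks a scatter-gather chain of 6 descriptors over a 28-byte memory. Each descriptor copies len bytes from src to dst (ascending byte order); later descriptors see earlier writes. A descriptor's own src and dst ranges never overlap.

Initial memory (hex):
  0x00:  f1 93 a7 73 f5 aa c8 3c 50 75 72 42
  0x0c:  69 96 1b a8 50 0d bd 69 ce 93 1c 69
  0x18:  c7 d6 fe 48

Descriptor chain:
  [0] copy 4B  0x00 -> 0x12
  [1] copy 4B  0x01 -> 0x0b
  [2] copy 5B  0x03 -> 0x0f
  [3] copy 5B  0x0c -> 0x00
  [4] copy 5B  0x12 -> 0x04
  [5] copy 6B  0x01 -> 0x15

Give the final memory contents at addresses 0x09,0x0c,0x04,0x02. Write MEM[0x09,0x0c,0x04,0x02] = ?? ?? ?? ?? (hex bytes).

#0 dst[0x12+4] := {0xf1,0x93,0xa7,0x73}
#1 dst[0x0b+4] := {0x93,0xa7,0x73,0xf5}
#2 dst[0x0f+5] := {0x73,0xf5,0xaa,0xc8,0x3c}
#3 dst[0x00+5] := {0xa7,0x73,0xf5,0x73,0xf5}
#4 dst[0x04+5] := {0xc8,0x3c,0xa7,0x73,0x1c}
#5 dst[0x15+6] := {0x73,0xf5,0x73,0xc8,0x3c,0xa7}
query mem[0x09]=0x75, mem[0x0c]=0xa7, mem[0x04]=0xc8, mem[0x02]=0xf5

MEM[0x09,0x0c,0x04,0x02] = 75 a7 c8 f5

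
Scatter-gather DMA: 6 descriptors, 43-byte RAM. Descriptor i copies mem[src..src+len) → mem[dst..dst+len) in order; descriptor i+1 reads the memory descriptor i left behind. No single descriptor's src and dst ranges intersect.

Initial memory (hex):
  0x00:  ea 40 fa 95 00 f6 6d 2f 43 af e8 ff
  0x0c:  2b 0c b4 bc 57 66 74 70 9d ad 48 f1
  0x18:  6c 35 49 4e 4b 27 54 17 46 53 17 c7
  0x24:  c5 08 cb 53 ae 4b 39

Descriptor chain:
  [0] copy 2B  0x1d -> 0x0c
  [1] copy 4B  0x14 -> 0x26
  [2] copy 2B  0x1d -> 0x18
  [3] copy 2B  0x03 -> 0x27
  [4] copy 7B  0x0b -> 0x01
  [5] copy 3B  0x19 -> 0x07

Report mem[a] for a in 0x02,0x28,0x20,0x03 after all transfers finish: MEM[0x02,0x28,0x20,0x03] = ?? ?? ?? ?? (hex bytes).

  after D0: wrote 2B at 0x0c = 2754
  after D1: wrote 4B at 0x26 = 9dad48f1
  after D2: wrote 2B at 0x18 = 2754
  after D3: wrote 2B at 0x27 = 9500
  after D4: wrote 7B at 0x01 = ff2754b4bc5766
  after D5: wrote 3B at 0x07 = 54494e
query mem[0x02]=0x27, mem[0x28]=0x00, mem[0x20]=0x46, mem[0x03]=0x54

MEM[0x02,0x28,0x20,0x03] = 27 00 46 54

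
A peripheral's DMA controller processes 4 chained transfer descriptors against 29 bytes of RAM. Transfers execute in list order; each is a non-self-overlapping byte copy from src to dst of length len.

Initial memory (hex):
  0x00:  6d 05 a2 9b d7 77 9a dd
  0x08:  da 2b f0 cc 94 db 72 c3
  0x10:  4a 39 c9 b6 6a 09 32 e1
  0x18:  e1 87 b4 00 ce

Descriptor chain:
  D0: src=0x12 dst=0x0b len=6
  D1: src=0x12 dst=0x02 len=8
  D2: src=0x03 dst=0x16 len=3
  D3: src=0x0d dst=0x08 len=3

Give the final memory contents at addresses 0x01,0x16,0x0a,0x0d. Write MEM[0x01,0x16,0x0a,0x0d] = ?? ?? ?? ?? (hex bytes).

#0 dst[0x0b+6] := {0xc9,0xb6,0x6a,0x09,0x32,0xe1}
#1 dst[0x02+8] := {0xc9,0xb6,0x6a,0x09,0x32,0xe1,0xe1,0x87}
#2 dst[0x16+3] := {0xb6,0x6a,0x09}
#3 dst[0x08+3] := {0x6a,0x09,0x32}
query mem[0x01]=0x05, mem[0x16]=0xb6, mem[0x0a]=0x32, mem[0x0d]=0x6a

MEM[0x01,0x16,0x0a,0x0d] = 05 b6 32 6a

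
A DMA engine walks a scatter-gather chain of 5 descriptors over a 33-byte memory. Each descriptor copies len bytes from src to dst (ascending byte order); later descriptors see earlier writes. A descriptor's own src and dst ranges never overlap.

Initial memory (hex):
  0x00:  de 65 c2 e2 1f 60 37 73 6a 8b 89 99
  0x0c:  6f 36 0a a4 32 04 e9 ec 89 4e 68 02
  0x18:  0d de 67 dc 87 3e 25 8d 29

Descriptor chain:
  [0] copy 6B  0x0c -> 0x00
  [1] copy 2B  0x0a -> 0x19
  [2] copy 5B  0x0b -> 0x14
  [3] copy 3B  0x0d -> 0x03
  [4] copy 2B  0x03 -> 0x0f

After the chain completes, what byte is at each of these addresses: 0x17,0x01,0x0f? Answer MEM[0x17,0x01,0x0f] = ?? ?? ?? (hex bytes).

MEM[0x17,0x01,0x0f] = 0a 36 36

D0: mem[0x00..0x05] <- [6f 36 0a a4 32 04]
D1: mem[0x19..0x1a] <- [89 99]
D2: mem[0x14..0x18] <- [99 6f 36 0a a4]
D3: mem[0x03..0x05] <- [36 0a a4]
D4: mem[0x0f..0x10] <- [36 0a]
query mem[0x17]=0x0a, mem[0x01]=0x36, mem[0x0f]=0x36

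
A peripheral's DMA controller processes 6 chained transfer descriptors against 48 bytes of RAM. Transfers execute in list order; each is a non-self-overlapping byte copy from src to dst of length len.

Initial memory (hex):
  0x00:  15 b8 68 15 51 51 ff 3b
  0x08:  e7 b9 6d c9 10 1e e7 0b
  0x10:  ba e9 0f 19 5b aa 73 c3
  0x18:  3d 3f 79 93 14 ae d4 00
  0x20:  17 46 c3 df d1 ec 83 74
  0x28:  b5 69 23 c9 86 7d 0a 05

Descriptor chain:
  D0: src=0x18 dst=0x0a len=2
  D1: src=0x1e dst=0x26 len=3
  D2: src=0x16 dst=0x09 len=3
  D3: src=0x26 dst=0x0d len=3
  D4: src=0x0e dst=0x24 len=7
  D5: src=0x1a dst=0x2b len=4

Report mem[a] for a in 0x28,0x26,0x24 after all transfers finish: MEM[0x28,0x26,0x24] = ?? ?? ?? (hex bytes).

MEM[0x28,0x26,0x24] = 0f ba 00

#0 dst[0x0a+2] := {0x3d,0x3f}
#1 dst[0x26+3] := {0xd4,0x00,0x17}
#2 dst[0x09+3] := {0x73,0xc3,0x3d}
#3 dst[0x0d+3] := {0xd4,0x00,0x17}
#4 dst[0x24+7] := {0x00,0x17,0xba,0xe9,0x0f,0x19,0x5b}
#5 dst[0x2b+4] := {0x79,0x93,0x14,0xae}
query mem[0x28]=0x0f, mem[0x26]=0xba, mem[0x24]=0x00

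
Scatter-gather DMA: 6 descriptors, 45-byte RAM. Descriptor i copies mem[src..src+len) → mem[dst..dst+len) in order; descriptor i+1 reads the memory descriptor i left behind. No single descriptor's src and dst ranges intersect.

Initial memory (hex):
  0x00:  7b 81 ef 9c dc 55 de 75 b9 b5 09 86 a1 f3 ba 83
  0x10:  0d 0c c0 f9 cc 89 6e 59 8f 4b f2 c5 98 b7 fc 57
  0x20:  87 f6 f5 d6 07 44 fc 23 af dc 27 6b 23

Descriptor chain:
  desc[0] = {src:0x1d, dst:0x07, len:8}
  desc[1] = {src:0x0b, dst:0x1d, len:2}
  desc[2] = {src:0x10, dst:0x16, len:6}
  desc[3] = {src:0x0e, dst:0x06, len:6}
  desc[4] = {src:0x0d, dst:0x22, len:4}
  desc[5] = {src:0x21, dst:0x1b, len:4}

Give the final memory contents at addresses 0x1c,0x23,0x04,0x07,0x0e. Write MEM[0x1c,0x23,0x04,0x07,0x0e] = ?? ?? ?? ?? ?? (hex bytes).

  after D0: wrote 8B at 0x07 = b7fc5787f6f5d607
  after D1: wrote 2B at 0x1d = f6f5
  after D2: wrote 6B at 0x16 = 0d0cc0f9cc89
  after D3: wrote 6B at 0x06 = 07830d0cc0f9
  after D4: wrote 4B at 0x22 = d607830d
  after D5: wrote 4B at 0x1b = f6d60783
query mem[0x1c]=0xd6, mem[0x23]=0x07, mem[0x04]=0xdc, mem[0x07]=0x83, mem[0x0e]=0x07

MEM[0x1c,0x23,0x04,0x07,0x0e] = d6 07 dc 83 07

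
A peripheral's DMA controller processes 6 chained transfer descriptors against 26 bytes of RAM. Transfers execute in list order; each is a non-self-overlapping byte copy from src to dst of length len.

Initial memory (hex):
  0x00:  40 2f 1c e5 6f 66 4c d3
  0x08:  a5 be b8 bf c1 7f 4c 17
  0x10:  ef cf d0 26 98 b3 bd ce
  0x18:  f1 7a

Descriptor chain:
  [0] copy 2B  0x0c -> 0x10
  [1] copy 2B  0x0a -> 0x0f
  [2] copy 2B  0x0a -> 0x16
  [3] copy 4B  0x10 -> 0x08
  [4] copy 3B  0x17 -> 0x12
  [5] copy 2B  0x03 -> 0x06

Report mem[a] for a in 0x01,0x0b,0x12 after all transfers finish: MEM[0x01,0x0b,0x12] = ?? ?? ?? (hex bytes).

MEM[0x01,0x0b,0x12] = 2f 26 bf

  after D0: wrote 2B at 0x10 = c17f
  after D1: wrote 2B at 0x0f = b8bf
  after D2: wrote 2B at 0x16 = b8bf
  after D3: wrote 4B at 0x08 = bf7fd026
  after D4: wrote 3B at 0x12 = bff17a
  after D5: wrote 2B at 0x06 = e56f
query mem[0x01]=0x2f, mem[0x0b]=0x26, mem[0x12]=0xbf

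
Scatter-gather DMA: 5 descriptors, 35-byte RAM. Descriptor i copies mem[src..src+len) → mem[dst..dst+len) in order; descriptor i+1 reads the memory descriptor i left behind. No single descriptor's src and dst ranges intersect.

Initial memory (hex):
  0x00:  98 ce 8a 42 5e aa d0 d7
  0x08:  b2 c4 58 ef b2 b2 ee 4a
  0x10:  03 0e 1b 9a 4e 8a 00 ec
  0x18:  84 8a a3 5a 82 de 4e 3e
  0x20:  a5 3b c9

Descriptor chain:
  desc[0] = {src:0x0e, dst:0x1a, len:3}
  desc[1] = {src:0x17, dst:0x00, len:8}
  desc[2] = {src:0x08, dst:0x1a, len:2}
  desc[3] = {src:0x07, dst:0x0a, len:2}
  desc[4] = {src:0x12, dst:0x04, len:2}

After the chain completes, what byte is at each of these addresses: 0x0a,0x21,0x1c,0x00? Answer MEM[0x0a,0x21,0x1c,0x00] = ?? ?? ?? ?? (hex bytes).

MEM[0x0a,0x21,0x1c,0x00] = 4e 3b 03 ec

#0 dst[0x1a+3] := {0xee,0x4a,0x03}
#1 dst[0x00+8] := {0xec,0x84,0x8a,0xee,0x4a,0x03,0xde,0x4e}
#2 dst[0x1a+2] := {0xb2,0xc4}
#3 dst[0x0a+2] := {0x4e,0xb2}
#4 dst[0x04+2] := {0x1b,0x9a}
query mem[0x0a]=0x4e, mem[0x21]=0x3b, mem[0x1c]=0x03, mem[0x00]=0xec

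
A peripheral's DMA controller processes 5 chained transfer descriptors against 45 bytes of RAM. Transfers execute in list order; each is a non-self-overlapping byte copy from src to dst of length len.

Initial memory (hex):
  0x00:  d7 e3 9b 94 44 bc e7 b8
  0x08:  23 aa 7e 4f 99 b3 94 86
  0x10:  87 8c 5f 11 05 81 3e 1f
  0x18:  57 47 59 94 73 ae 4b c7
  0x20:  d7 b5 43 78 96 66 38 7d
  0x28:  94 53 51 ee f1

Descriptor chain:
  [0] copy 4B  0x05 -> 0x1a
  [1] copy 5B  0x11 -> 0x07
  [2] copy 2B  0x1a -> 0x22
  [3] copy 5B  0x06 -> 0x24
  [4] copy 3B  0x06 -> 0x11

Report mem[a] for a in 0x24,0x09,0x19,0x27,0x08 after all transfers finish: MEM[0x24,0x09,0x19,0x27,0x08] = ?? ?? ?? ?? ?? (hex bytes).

#0 dst[0x1a+4] := {0xbc,0xe7,0xb8,0x23}
#1 dst[0x07+5] := {0x8c,0x5f,0x11,0x05,0x81}
#2 dst[0x22+2] := {0xbc,0xe7}
#3 dst[0x24+5] := {0xe7,0x8c,0x5f,0x11,0x05}
#4 dst[0x11+3] := {0xe7,0x8c,0x5f}
query mem[0x24]=0xe7, mem[0x09]=0x11, mem[0x19]=0x47, mem[0x27]=0x11, mem[0x08]=0x5f

MEM[0x24,0x09,0x19,0x27,0x08] = e7 11 47 11 5f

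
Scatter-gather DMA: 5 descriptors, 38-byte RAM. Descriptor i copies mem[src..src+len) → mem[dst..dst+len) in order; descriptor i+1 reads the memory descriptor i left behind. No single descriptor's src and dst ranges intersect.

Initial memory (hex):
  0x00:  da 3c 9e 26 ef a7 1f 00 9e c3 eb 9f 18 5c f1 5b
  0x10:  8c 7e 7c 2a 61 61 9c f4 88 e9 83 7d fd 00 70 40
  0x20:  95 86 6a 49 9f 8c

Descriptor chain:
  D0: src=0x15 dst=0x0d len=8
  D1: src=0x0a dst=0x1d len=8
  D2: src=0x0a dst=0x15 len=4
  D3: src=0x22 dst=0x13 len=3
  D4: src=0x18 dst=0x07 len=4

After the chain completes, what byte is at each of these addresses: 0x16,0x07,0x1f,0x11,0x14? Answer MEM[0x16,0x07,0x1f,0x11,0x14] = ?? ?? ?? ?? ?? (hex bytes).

MEM[0x16,0x07,0x1f,0x11,0x14] = 9f 61 18 e9 88

  after D0: wrote 8B at 0x0d = 619cf488e9837dfd
  after D1: wrote 8B at 0x1d = eb9f18619cf488e9
  after D2: wrote 4B at 0x15 = eb9f1861
  after D3: wrote 3B at 0x13 = f488e9
  after D4: wrote 4B at 0x07 = 61e9837d
query mem[0x16]=0x9f, mem[0x07]=0x61, mem[0x1f]=0x18, mem[0x11]=0xe9, mem[0x14]=0x88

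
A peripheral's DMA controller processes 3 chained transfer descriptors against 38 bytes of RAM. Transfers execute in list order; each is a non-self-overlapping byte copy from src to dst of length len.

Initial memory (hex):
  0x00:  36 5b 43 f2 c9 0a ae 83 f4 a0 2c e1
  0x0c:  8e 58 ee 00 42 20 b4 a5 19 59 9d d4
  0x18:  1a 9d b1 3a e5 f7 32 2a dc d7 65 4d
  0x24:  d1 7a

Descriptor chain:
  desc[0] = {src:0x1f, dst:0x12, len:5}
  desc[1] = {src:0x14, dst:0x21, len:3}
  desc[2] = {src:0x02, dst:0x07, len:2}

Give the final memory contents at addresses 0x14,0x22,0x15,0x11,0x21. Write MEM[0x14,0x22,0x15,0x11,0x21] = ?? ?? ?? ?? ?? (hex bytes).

#0 dst[0x12+5] := {0x2a,0xdc,0xd7,0x65,0x4d}
#1 dst[0x21+3] := {0xd7,0x65,0x4d}
#2 dst[0x07+2] := {0x43,0xf2}
query mem[0x14]=0xd7, mem[0x22]=0x65, mem[0x15]=0x65, mem[0x11]=0x20, mem[0x21]=0xd7

MEM[0x14,0x22,0x15,0x11,0x21] = d7 65 65 20 d7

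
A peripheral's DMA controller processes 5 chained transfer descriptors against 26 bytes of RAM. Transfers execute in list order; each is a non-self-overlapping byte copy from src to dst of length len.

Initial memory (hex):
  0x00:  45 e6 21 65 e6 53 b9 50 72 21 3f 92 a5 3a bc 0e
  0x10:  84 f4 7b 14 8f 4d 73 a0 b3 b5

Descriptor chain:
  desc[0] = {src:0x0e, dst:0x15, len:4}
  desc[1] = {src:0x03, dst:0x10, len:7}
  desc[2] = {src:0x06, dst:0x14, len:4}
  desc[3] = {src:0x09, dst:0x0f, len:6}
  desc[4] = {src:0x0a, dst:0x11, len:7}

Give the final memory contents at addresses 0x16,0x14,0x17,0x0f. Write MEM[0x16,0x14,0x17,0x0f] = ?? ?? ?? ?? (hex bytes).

  after D0: wrote 4B at 0x15 = bc0e84f4
  after D1: wrote 7B at 0x10 = 65e653b9507221
  after D2: wrote 4B at 0x14 = b9507221
  after D3: wrote 6B at 0x0f = 213f92a53abc
  after D4: wrote 7B at 0x11 = 3f92a53abc213f
query mem[0x16]=0x21, mem[0x14]=0x3a, mem[0x17]=0x3f, mem[0x0f]=0x21

MEM[0x16,0x14,0x17,0x0f] = 21 3a 3f 21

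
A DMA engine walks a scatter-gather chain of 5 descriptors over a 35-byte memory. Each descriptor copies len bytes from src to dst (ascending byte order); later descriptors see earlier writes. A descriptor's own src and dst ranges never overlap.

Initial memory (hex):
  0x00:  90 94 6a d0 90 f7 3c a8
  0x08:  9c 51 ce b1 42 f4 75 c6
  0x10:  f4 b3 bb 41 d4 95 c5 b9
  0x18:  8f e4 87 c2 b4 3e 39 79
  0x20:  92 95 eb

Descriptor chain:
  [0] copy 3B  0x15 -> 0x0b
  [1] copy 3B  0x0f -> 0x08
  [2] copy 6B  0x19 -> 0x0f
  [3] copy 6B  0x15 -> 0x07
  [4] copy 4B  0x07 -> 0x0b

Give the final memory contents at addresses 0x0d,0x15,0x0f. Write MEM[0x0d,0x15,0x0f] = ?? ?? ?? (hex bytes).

  after D0: wrote 3B at 0x0b = 95c5b9
  after D1: wrote 3B at 0x08 = c6f4b3
  after D2: wrote 6B at 0x0f = e487c2b43e39
  after D3: wrote 6B at 0x07 = 95c5b98fe487
  after D4: wrote 4B at 0x0b = 95c5b98f
query mem[0x0d]=0xb9, mem[0x15]=0x95, mem[0x0f]=0xe4

MEM[0x0d,0x15,0x0f] = b9 95 e4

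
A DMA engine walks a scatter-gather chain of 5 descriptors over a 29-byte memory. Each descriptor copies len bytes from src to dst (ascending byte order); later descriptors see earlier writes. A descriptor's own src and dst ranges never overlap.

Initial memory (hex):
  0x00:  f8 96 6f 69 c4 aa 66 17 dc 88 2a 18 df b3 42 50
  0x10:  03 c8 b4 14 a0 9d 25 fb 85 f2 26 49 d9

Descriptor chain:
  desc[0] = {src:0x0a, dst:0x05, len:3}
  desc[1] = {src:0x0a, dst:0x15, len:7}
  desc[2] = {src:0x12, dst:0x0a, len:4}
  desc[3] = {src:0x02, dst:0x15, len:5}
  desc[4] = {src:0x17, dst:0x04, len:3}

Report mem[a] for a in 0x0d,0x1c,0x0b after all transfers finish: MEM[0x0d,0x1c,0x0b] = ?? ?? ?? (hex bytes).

  after D0: wrote 3B at 0x05 = 2a18df
  after D1: wrote 7B at 0x15 = 2a18dfb3425003
  after D2: wrote 4B at 0x0a = b414a02a
  after D3: wrote 5B at 0x15 = 6f69c42a18
  after D4: wrote 3B at 0x04 = c42a18
query mem[0x0d]=0x2a, mem[0x1c]=0xd9, mem[0x0b]=0x14

MEM[0x0d,0x1c,0x0b] = 2a d9 14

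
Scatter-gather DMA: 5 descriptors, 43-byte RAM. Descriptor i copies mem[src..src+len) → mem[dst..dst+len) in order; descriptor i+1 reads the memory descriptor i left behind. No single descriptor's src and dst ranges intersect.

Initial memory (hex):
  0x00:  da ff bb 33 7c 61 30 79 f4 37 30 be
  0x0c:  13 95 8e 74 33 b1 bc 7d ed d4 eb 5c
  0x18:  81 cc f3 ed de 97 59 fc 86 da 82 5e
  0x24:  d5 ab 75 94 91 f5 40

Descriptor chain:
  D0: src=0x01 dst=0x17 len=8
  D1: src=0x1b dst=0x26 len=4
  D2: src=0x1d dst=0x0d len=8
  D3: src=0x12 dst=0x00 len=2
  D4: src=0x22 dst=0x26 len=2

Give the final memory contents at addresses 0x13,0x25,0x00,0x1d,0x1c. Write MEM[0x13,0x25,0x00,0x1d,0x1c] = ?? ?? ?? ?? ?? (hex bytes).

MEM[0x13,0x25,0x00,0x1d,0x1c] = 5e ab 82 79 30

[0] 0x01->0x17 len=8 : ff bb 33 7c 61 30 79 f4
[1] 0x1b->0x26 len=4 : 61 30 79 f4
[2] 0x1d->0x0d len=8 : 79 f4 fc 86 da 82 5e d5
[3] 0x12->0x00 len=2 : 82 5e
[4] 0x22->0x26 len=2 : 82 5e
query mem[0x13]=0x5e, mem[0x25]=0xab, mem[0x00]=0x82, mem[0x1d]=0x79, mem[0x1c]=0x30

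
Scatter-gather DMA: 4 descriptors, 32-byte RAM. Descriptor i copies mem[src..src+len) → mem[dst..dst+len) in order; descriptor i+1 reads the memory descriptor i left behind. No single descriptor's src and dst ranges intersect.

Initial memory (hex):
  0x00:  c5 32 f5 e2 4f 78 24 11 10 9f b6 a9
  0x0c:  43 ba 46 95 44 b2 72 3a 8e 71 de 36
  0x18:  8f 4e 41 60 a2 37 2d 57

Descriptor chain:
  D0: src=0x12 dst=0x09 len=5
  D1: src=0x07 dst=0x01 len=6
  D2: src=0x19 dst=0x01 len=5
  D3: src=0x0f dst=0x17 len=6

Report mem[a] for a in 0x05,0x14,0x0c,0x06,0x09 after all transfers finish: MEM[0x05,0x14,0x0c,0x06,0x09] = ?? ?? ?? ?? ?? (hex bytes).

D0: mem[0x09..0x0d] <- [72 3a 8e 71 de]
D1: mem[0x01..0x06] <- [11 10 72 3a 8e 71]
D2: mem[0x01..0x05] <- [4e 41 60 a2 37]
D3: mem[0x17..0x1c] <- [95 44 b2 72 3a 8e]
query mem[0x05]=0x37, mem[0x14]=0x8e, mem[0x0c]=0x71, mem[0x06]=0x71, mem[0x09]=0x72

MEM[0x05,0x14,0x0c,0x06,0x09] = 37 8e 71 71 72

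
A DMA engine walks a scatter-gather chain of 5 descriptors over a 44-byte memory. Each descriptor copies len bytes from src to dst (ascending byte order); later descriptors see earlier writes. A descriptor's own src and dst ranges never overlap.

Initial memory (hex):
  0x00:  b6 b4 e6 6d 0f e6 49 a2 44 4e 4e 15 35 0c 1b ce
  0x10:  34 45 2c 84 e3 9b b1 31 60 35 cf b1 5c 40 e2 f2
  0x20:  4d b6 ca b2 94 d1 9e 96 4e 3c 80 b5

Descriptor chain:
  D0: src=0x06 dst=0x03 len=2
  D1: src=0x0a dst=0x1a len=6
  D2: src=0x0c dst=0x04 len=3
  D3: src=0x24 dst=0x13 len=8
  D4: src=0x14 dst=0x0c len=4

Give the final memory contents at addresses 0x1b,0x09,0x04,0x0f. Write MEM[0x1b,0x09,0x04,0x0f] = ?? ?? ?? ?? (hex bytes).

D0: mem[0x03..0x04] <- [49 a2]
D1: mem[0x1a..0x1f] <- [4e 15 35 0c 1b ce]
D2: mem[0x04..0x06] <- [35 0c 1b]
D3: mem[0x13..0x1a] <- [94 d1 9e 96 4e 3c 80 b5]
D4: mem[0x0c..0x0f] <- [d1 9e 96 4e]
query mem[0x1b]=0x15, mem[0x09]=0x4e, mem[0x04]=0x35, mem[0x0f]=0x4e

MEM[0x1b,0x09,0x04,0x0f] = 15 4e 35 4e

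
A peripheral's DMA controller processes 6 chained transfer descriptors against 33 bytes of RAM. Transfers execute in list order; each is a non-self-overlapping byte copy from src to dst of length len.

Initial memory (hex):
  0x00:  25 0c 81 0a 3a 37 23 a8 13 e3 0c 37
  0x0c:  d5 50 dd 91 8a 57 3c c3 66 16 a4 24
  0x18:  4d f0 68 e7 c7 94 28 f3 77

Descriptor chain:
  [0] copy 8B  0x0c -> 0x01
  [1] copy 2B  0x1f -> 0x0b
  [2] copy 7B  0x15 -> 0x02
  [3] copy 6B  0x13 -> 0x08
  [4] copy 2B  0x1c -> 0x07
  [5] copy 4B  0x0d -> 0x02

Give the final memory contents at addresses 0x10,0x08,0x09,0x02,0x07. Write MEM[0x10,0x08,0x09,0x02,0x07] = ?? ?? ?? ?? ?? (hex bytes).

MEM[0x10,0x08,0x09,0x02,0x07] = 8a 94 66 4d c7

#0 dst[0x01+8] := {0xd5,0x50,0xdd,0x91,0x8a,0x57,0x3c,0xc3}
#1 dst[0x0b+2] := {0xf3,0x77}
#2 dst[0x02+7] := {0x16,0xa4,0x24,0x4d,0xf0,0x68,0xe7}
#3 dst[0x08+6] := {0xc3,0x66,0x16,0xa4,0x24,0x4d}
#4 dst[0x07+2] := {0xc7,0x94}
#5 dst[0x02+4] := {0x4d,0xdd,0x91,0x8a}
query mem[0x10]=0x8a, mem[0x08]=0x94, mem[0x09]=0x66, mem[0x02]=0x4d, mem[0x07]=0xc7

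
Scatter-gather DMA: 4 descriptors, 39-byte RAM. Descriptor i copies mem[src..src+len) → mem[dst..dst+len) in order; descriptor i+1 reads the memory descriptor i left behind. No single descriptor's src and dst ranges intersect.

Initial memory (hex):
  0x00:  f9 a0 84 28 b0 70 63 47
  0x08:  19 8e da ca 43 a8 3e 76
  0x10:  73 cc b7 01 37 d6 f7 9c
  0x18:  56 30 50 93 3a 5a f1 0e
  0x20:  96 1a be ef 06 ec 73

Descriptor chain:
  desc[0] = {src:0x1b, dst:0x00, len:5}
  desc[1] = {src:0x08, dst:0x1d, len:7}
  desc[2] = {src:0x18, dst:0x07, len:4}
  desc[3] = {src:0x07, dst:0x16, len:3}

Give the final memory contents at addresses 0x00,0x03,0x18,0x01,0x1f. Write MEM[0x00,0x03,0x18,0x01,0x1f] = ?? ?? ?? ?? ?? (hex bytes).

MEM[0x00,0x03,0x18,0x01,0x1f] = 93 f1 50 3a da

#0 dst[0x00+5] := {0x93,0x3a,0x5a,0xf1,0x0e}
#1 dst[0x1d+7] := {0x19,0x8e,0xda,0xca,0x43,0xa8,0x3e}
#2 dst[0x07+4] := {0x56,0x30,0x50,0x93}
#3 dst[0x16+3] := {0x56,0x30,0x50}
query mem[0x00]=0x93, mem[0x03]=0xf1, mem[0x18]=0x50, mem[0x01]=0x3a, mem[0x1f]=0xda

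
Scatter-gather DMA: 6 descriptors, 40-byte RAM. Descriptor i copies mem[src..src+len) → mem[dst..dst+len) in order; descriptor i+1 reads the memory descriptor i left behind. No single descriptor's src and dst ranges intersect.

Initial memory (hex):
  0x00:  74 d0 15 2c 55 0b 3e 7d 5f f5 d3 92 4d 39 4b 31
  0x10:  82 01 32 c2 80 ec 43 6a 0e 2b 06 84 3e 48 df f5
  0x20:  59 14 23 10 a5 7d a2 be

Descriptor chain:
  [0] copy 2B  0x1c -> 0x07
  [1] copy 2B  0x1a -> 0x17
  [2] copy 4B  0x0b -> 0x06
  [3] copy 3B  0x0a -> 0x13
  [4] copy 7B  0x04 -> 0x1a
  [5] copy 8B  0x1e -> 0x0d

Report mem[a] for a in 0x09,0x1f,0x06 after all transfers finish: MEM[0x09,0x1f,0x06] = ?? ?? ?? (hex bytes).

D0: mem[0x07..0x08] <- [3e 48]
D1: mem[0x17..0x18] <- [06 84]
D2: mem[0x06..0x09] <- [92 4d 39 4b]
D3: mem[0x13..0x15] <- [d3 92 4d]
D4: mem[0x1a..0x20] <- [55 0b 92 4d 39 4b d3]
D5: mem[0x0d..0x14] <- [39 4b d3 14 23 10 a5 7d]
query mem[0x09]=0x4b, mem[0x1f]=0x4b, mem[0x06]=0x92

MEM[0x09,0x1f,0x06] = 4b 4b 92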